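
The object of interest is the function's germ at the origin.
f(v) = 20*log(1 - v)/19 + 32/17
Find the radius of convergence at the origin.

Branch term (20/19)*log(1 - v/(1)): its argument vanishes at v = 1, a logarithmic branch point, modulus 1.
The radius of convergence is the smallest modulus among the singular points: 1.

The radius of convergence is 1.


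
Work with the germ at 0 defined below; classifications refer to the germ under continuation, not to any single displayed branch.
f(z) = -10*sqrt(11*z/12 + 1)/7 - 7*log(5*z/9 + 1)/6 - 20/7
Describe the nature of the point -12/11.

The point is an algebraic (square-root) branch point.

The term (-10/7)*sqrt(1 - z/(-12/11)) has argument 1 - -12/11/(-12/11) = 0 at -12/11: a square-root (algebraic, two-sheeted) branch point; the remaining terms are analytic or single-valued there.


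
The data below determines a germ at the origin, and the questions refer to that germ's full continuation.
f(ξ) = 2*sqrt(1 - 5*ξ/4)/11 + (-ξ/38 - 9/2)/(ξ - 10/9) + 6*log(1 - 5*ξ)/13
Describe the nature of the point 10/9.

The denominator factor ξ - 10/9 vanishes at 10/9 and appears to the power 1; the numerator there equals -1549/342, nonzero, and no other factor vanishes.
The branch terms are analytic at this point.
Hence a pole whose order is the multiplicity, 1.

The point is a pole of order 1.


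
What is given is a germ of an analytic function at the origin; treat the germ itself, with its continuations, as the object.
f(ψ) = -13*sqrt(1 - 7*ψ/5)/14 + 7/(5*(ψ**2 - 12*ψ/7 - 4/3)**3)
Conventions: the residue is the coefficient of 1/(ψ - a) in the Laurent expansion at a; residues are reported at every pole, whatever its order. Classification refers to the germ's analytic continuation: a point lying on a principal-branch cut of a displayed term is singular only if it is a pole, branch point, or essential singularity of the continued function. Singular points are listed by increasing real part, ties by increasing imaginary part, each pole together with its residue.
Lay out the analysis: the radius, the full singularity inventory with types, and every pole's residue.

Radius of convergence at 0: -6/7 + (4/21)*sqrt(57).
At 6/7 - (4/21)*sqrt(57): a pole of order 3; residue -(3176523/561889280)*sqrt(57).
At 5/7: an algebraic (square-root) branch point.
At 6/7 + (4/21)*sqrt(57): a pole of order 3; residue (3176523/561889280)*sqrt(57).

Denominator factor (ψ**2 - 12*ψ/7 - 4/3)^3: discriminant 1216/147, real irrational roots 6/7 + (4/21)*sqrt(57) and 6/7 - (4/21)*sqrt(57); poles of order 3, moduli 6/7 + (4/21)*sqrt(57) and -6/7 + (4/21)*sqrt(57).
Branch term (-13/14)*sqrt(1 - ψ/(5/7)): its argument vanishes at ψ = 5/7, a square-root branch point, modulus 5/7.
The radius of convergence is the smallest modulus among the singular points: -6/7 + (4/21)*sqrt(57).
The branch term is analytic at 6/7 - (4/21)*sqrt(57) and contributes nothing to the residue; only the rational part matters.
The factor ψ**2 - 12*ψ/7 - 4/3 splits as (ψ - a)(ψ - a') with a = 6/7 - (4/21)*sqrt(57), a' = 6/7 + (4/21)*sqrt(57). At the order-3 pole a set g(ψ) = (ψ - a)^3*(rational part) = [7/5] / (ψ - a')^3.
Order-3 pole: residue = g''(a)/2; g''(6/7 - (4/21)*sqrt(57)) = -(3176523/280944640)*sqrt(57), so the residue is -(3176523/561889280)*sqrt(57).
The branch term is analytic at 6/7 + (4/21)*sqrt(57) and contributes nothing to the residue; only the rational part matters.
The factor ψ**2 - 12*ψ/7 - 4/3 splits as (ψ - a)(ψ - a') with a = 6/7 + (4/21)*sqrt(57), a' = 6/7 - (4/21)*sqrt(57). At the order-3 pole a set g(ψ) = (ψ - a)^3*(rational part) = [7/5] / (ψ - a')^3.
Order-3 pole: residue = g''(a)/2; g''(6/7 + (4/21)*sqrt(57)) = (3176523/280944640)*sqrt(57), so the residue is (3176523/561889280)*sqrt(57).
List the singular points by increasing real part (a conjugate pair: the negative imaginary part first).


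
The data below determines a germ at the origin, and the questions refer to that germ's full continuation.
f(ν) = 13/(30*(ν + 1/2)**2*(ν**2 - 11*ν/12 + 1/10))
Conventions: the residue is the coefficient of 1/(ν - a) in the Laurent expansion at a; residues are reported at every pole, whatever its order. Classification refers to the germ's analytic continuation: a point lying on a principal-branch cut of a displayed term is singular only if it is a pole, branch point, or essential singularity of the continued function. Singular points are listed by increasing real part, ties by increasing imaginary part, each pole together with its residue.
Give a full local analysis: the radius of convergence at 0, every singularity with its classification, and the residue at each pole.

Denominator factor (ν + 1/2)^2: pole of order 2 at -1/2, modulus 1/2.
Denominator factor (ν**2 - 11*ν/12 + 1/10): discriminant 317/720, real irrational roots 11/24 + (1/120)*sqrt(1585) and 11/24 - (1/120)*sqrt(1585); poles of order 1, moduli 11/24 + (1/120)*sqrt(1585) and 11/24 - (1/120)*sqrt(1585).
The radius of convergence is the smallest modulus among the singular points: 11/24 - (1/120)*sqrt(1585).
At the order-2 pole -1/2 set g(ν) = (ν - (-1/2))^2*f(ν) = 13/(30*(ν**2 - 11*ν/12 + 1/10)).
Order-2 pole: residue = g'(a); g'(-1/2) = 11960/9409, so the residue is 11960/9409.
The factor ν**2 - 11*ν/12 + 1/10 splits as (ν - a)(ν - a') with a = 11/24 - (1/120)*sqrt(1585), a' = 11/24 + (1/120)*sqrt(1585). At the order-1 pole a set g(ν) = (ν - a)*f(ν) = [13/(30*(ν + 1/2)**2)] / (ν - a').
Simple pole: residue = g(a) at a = 11/24 - (1/120)*sqrt(1585), which is -5980/9409 - (77012/2982653)*sqrt(1585).
The factor ν**2 - 11*ν/12 + 1/10 splits as (ν - a)(ν - a') with a = 11/24 + (1/120)*sqrt(1585), a' = 11/24 - (1/120)*sqrt(1585). At the order-1 pole a set g(ν) = (ν - a)*f(ν) = [13/(30*(ν + 1/2)**2)] / (ν - a').
Simple pole: residue = g(a) at a = 11/24 + (1/120)*sqrt(1585), which is -5980/9409 + (77012/2982653)*sqrt(1585).
List the singular points by increasing real part (a conjugate pair: the negative imaginary part first).

Radius of convergence at 0: 11/24 - (1/120)*sqrt(1585).
At -1/2: a pole of order 2; residue 11960/9409.
At 11/24 - (1/120)*sqrt(1585): a pole of order 1; residue -5980/9409 - (77012/2982653)*sqrt(1585).
At 11/24 + (1/120)*sqrt(1585): a pole of order 1; residue -5980/9409 + (77012/2982653)*sqrt(1585).


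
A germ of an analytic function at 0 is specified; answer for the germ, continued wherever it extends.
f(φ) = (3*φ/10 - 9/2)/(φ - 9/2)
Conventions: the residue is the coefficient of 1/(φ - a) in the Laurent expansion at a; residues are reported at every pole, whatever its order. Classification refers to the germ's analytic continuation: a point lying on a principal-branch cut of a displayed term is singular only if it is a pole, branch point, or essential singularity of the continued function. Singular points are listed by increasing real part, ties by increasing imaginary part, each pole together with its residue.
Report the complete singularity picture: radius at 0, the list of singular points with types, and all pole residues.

Radius of convergence at 0: 9/2.
At 9/2: a pole of order 1; residue -63/20.

Denominator factor (φ - 9/2): pole of order 1 at 9/2, modulus 9/2.
The radius of convergence is the smallest modulus among the singular points: 9/2.
At the order-1 pole 9/2 set g(φ) = (φ - (9/2))*f(φ) = 3*φ/10 - 9/2.
Simple pole: residue = g(a) at a = 9/2, which is -63/20.


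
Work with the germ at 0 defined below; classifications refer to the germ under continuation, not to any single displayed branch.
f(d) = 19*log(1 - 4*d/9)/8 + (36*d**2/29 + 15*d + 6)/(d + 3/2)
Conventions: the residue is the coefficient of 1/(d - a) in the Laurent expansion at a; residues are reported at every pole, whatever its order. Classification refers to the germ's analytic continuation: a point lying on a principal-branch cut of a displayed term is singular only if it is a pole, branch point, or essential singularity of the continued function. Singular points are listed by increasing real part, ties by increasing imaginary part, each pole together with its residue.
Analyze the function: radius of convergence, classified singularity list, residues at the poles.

Denominator factor (d + 3/2): pole of order 1 at -3/2, modulus 3/2.
Branch term (19/8)*log(1 - d/(9/4)): its argument vanishes at d = 9/4, a logarithmic branch point, modulus 9/4.
The radius of convergence is the smallest modulus among the singular points: 3/2.
The branch term is analytic at -3/2 and contributes nothing to the residue; only the rational part matters.
At the order-1 pole -3/2 set g(d) = (d - (-3/2))*(rational part) = 36*d**2/29 + 15*d + 6.
Simple pole: residue = g(a) at a = -3/2, which is -795/58.
List the singular points by increasing real part (a conjugate pair: the negative imaginary part first).

Radius of convergence at 0: 3/2.
At -3/2: a pole of order 1; residue -795/58.
At 9/4: a logarithmic branch point.


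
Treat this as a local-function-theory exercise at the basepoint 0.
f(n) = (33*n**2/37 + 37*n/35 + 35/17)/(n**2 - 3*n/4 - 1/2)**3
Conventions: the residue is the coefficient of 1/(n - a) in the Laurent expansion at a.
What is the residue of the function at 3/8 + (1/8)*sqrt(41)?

The residue is (323301312/1517295815)*sqrt(41).

The factor n**2 - 3*n/4 - 1/2 splits as (n - a)(n - a') with a = 3/8 + (1/8)*sqrt(41), a' = 3/8 - (1/8)*sqrt(41). At the order-3 pole a set g(n) = (n - a)^3*f(n) = [33*n**2/37 + 37*n/35 + 35/17] / (n - a')^3.
Order-3 pole: residue = g''(a)/2; g''(3/8 + (1/8)*sqrt(41)) = (646602624/1517295815)*sqrt(41), so the residue is (323301312/1517295815)*sqrt(41).


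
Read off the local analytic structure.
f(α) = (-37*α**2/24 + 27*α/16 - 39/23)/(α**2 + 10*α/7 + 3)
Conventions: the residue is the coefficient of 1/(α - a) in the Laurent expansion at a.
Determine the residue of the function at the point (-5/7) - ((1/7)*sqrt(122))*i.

The factor α**2 + 10*α/7 + 3 splits as (α - a)(α - a') with a = (-5/7) - ((1/7)*sqrt(122))*i, a' = (-5/7) + ((1/7)*sqrt(122))*i. At the order-1 pole a set g(α) = (α - a)*f(α) = [-37*α**2/24 + 27*α/16 - 39/23] / (α - a').
Simple pole: residue = g(a) at a = (-5/7) - ((1/7)*sqrt(122))*i, which is (1307/672) + ((8161/1885632)*sqrt(122))*i.

The residue is (1307/672) + ((8161/1885632)*sqrt(122))*i.


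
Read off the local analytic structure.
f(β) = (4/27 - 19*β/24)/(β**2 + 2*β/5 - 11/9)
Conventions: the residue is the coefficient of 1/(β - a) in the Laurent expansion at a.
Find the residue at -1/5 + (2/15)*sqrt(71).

The factor β**2 + 2*β/5 - 11/9 splits as (β - a)(β - a') with a = -1/5 + (2/15)*sqrt(71), a' = -1/5 - (2/15)*sqrt(71). At the order-1 pole a set g(β) = (β - a)*f(β) = [4/27 - 19*β/24] / (β - a').
Simple pole: residue = g(a) at a = -1/5 + (2/15)*sqrt(71), which is -19/48 + (331/20448)*sqrt(71).

The residue is -19/48 + (331/20448)*sqrt(71).


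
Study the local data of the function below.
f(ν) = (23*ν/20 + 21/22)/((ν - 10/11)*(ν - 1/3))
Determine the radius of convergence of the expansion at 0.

Denominator factor (ν - 10/11): pole of order 1 at 10/11, modulus 10/11.
Denominator factor (ν - 1/3): pole of order 1 at 1/3, modulus 1/3.
The radius of convergence is the smallest modulus among the singular points: 1/3.

The radius of convergence is 1/3.


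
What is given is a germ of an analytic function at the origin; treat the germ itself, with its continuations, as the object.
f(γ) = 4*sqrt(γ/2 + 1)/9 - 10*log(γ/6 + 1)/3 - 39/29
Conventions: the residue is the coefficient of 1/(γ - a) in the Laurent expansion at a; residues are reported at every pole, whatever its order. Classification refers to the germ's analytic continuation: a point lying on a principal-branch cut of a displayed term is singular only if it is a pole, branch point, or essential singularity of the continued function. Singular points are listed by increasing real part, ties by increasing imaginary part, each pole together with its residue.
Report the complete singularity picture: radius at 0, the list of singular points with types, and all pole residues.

Branch term (4/9)*sqrt(1 - γ/(-2)): its argument vanishes at γ = -2, a square-root branch point, modulus 2.
Branch term (-10/3)*log(1 - γ/(-6)): its argument vanishes at γ = -6, a logarithmic branch point, modulus 6.
The radius of convergence is the smallest modulus among the singular points: 2.
List the singular points by increasing real part (a conjugate pair: the negative imaginary part first).

Radius of convergence at 0: 2.
At -6: a logarithmic branch point.
At -2: an algebraic (square-root) branch point.


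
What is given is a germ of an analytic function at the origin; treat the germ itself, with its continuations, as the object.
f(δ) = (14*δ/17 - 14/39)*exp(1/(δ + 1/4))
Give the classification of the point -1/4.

The point is an essential singularity.

The exponent 1/(δ - (-1/4)) has a pole at -1/4, so exp(1/(δ - (-1/4))) takes every nonzero value near it: an essential singularity (not a pole of any order).


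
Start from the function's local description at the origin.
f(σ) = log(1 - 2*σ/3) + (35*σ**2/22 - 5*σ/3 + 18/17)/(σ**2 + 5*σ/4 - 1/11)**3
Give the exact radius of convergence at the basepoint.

The radius of convergence is -5/8 + (1/88)*sqrt(3729).

Denominator factor (σ**2 + 5*σ/4 - 1/11)^3: discriminant 339/176, real irrational roots -5/8 + (1/88)*sqrt(3729) and -5/8 - (1/88)*sqrt(3729); poles of order 3, moduli -5/8 + (1/88)*sqrt(3729) and 5/8 + (1/88)*sqrt(3729).
Branch term (1)*log(1 - σ/(3/2)): its argument vanishes at σ = 3/2, a logarithmic branch point, modulus 3/2.
The radius of convergence is the smallest modulus among the singular points: -5/8 + (1/88)*sqrt(3729).


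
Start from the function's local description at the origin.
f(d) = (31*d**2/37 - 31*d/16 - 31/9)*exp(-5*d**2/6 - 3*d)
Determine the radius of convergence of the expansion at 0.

The radius of convergence is infinite.

The factor exp(-5*d**2/6 - 3*d) is entire and contributes no finite singular point.
The polynomial part has no poles.
No finite singular points: the Taylor series at 0 converges everywhere.


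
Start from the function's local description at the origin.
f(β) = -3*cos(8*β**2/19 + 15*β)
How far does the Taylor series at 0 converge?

The factor cos(8*β**2/19 + 15*β) is entire and contributes no finite singular point.
The polynomial part has no poles.
No finite singular points: the Taylor series at 0 converges everywhere.

The radius of convergence is infinite.


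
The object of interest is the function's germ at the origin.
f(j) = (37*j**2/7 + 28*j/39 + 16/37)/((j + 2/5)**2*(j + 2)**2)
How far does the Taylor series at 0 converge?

The radius of convergence is 2/5.

Denominator factor (j + 2)^2: pole of order 2 at -2, modulus 2.
Denominator factor (j + 2/5)^2: pole of order 2 at -2/5, modulus 2/5.
The radius of convergence is the smallest modulus among the singular points: 2/5.


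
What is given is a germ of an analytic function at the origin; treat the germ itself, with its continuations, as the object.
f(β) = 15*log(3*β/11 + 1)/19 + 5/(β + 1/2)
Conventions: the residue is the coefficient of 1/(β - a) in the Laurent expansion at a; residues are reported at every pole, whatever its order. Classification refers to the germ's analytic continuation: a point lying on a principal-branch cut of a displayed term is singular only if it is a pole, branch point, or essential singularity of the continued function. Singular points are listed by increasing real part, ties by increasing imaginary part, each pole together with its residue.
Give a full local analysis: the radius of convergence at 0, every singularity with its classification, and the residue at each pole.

Denominator factor (β + 1/2): pole of order 1 at -1/2, modulus 1/2.
Branch term (15/19)*log(1 - β/(-11/3)): its argument vanishes at β = -11/3, a logarithmic branch point, modulus 11/3.
The radius of convergence is the smallest modulus among the singular points: 1/2.
The branch term is analytic at -1/2 and contributes nothing to the residue; only the rational part matters.
At the order-1 pole -1/2 set g(β) = (β - (-1/2))*(rational part) = 5.
Simple pole: residue = g(a) at a = -1/2, which is 5.
List the singular points by increasing real part (a conjugate pair: the negative imaginary part first).

Radius of convergence at 0: 1/2.
At -11/3: a logarithmic branch point.
At -1/2: a pole of order 1; residue 5.


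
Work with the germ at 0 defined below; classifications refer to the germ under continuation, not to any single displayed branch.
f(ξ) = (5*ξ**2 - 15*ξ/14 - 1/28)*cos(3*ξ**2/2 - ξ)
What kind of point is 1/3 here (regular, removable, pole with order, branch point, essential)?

The point is a regular point.

There is no denominator, hence no pole anywhere.
The factor cos(3*ξ**2/2 - ξ) is entire.
So the germ continues analytically to 1/3.


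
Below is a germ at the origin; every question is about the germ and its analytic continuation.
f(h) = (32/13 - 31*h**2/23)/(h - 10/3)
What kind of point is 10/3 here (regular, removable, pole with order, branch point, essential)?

The point is a pole of order 1.

The denominator factor h - 10/3 vanishes at 10/3 and appears to the power 1; the numerator there equals -33676/2691, nonzero, and no other factor vanishes.
Hence a pole whose order is the multiplicity, 1.


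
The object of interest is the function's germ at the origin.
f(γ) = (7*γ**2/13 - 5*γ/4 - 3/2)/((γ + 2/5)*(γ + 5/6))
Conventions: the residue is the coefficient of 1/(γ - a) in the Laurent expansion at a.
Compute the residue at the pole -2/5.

At the order-1 pole -2/5 set g(γ) = (γ - (-2/5))*f(γ) = (7*γ**2/13 - 5*γ/4 - 3/2)/(γ + 5/6).
Simple pole: residue = g(a) at a = -2/5, which is -1782/845.

The residue is -1782/845.


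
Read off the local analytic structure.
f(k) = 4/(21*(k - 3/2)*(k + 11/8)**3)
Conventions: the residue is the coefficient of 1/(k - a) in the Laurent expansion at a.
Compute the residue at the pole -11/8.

The residue is -2048/255507.

At the order-3 pole -11/8 set g(k) = (k - (-11/8))^3*f(k) = 4/(21*(k - 3/2)).
Order-3 pole: residue = g''(a)/2; g''(-11/8) = -4096/255507, so the residue is -2048/255507.


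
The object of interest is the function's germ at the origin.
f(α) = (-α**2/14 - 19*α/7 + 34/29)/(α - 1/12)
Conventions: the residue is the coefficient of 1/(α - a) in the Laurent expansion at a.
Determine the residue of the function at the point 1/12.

At the order-1 pole 1/12 set g(α) = (α - (1/12))*f(α) = -α**2/14 - 19*α/7 + 34/29.
Simple pole: residue = g(a) at a = 1/12, which is 55291/58464.

The residue is 55291/58464.


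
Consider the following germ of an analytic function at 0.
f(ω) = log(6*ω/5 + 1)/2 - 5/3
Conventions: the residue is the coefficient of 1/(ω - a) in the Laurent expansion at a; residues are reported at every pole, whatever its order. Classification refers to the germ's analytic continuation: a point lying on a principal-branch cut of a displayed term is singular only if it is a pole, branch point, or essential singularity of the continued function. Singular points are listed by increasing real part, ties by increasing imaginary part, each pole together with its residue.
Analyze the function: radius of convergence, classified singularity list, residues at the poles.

Radius of convergence at 0: 5/6.
At -5/6: a logarithmic branch point.

Branch term (1/2)*log(1 - ω/(-5/6)): its argument vanishes at ω = -5/6, a logarithmic branch point, modulus 5/6.
The radius of convergence is the smallest modulus among the singular points: 5/6.


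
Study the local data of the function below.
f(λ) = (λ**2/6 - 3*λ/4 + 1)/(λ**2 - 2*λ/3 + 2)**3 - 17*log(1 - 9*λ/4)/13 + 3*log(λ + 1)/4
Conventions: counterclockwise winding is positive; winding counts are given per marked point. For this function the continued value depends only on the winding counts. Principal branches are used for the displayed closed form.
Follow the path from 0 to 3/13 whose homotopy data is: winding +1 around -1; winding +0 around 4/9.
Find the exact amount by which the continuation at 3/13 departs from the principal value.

The rational part is single-valued and drops out of the difference; each branch term changes only by its own monodromy.
(-17/13)*log(1 - λ/(4/9)): winding 0 around 4/9, so this term returns to its principal value, contribution 0.
(3/4)*log(1 - λ/(-1)): each positive loop around -1 adds 2*pi*i to the log, so winding +1 contributes (3/4)*(1)*2*pi*i = (3/2)*pi*i.
Summing the contributions at λ = 3/13 gives (3/2)*pi*i.

Continued minus principal equals (3/2)*pi*i.


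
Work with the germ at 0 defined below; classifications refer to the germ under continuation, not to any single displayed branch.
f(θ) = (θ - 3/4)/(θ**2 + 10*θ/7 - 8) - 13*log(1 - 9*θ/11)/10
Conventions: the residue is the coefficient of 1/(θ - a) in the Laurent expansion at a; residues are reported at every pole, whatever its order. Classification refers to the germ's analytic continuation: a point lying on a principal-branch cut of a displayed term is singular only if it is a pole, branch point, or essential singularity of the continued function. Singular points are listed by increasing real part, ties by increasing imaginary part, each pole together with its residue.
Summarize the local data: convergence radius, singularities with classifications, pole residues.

Radius of convergence at 0: 11/9.
At -5/7 - (1/7)*sqrt(417): a pole of order 1; residue 1/2 + (41/3336)*sqrt(417).
At 11/9: a logarithmic branch point.
At -5/7 + (1/7)*sqrt(417): a pole of order 1; residue 1/2 - (41/3336)*sqrt(417).

Denominator factor (θ**2 + 10*θ/7 - 8): discriminant 1668/49, real irrational roots -5/7 + (1/7)*sqrt(417) and -5/7 - (1/7)*sqrt(417); poles of order 1, moduli -5/7 + (1/7)*sqrt(417) and 5/7 + (1/7)*sqrt(417).
Branch term (-13/10)*log(1 - θ/(11/9)): its argument vanishes at θ = 11/9, a logarithmic branch point, modulus 11/9.
The radius of convergence is the smallest modulus among the singular points: 11/9.
The branch term is analytic at -5/7 - (1/7)*sqrt(417) and contributes nothing to the residue; only the rational part matters.
The factor θ**2 + 10*θ/7 - 8 splits as (θ - a)(θ - a') with a = -5/7 - (1/7)*sqrt(417), a' = -5/7 + (1/7)*sqrt(417). At the order-1 pole a set g(θ) = (θ - a)*(rational part) = [θ - 3/4] / (θ - a').
Simple pole: residue = g(a) at a = -5/7 - (1/7)*sqrt(417), which is 1/2 + (41/3336)*sqrt(417).
The branch term is analytic at -5/7 + (1/7)*sqrt(417) and contributes nothing to the residue; only the rational part matters.
The factor θ**2 + 10*θ/7 - 8 splits as (θ - a)(θ - a') with a = -5/7 + (1/7)*sqrt(417), a' = -5/7 - (1/7)*sqrt(417). At the order-1 pole a set g(θ) = (θ - a)*(rational part) = [θ - 3/4] / (θ - a').
Simple pole: residue = g(a) at a = -5/7 + (1/7)*sqrt(417), which is 1/2 - (41/3336)*sqrt(417).
List the singular points by increasing real part (a conjugate pair: the negative imaginary part first).


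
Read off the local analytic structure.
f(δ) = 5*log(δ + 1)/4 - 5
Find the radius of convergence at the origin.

Branch term (5/4)*log(1 - δ/(-1)): its argument vanishes at δ = -1, a logarithmic branch point, modulus 1.
The radius of convergence is the smallest modulus among the singular points: 1.

The radius of convergence is 1.


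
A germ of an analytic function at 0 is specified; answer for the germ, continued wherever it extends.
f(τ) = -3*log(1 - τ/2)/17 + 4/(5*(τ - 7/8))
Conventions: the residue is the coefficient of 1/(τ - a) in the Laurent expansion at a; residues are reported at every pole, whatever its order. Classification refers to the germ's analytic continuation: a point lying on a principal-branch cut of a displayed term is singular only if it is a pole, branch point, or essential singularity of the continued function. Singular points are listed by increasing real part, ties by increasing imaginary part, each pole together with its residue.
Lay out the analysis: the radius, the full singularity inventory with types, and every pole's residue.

Denominator factor (τ - 7/8): pole of order 1 at 7/8, modulus 7/8.
Branch term (-3/17)*log(1 - τ/(2)): its argument vanishes at τ = 2, a logarithmic branch point, modulus 2.
The radius of convergence is the smallest modulus among the singular points: 7/8.
The branch term is analytic at 7/8 and contributes nothing to the residue; only the rational part matters.
At the order-1 pole 7/8 set g(τ) = (τ - (7/8))*(rational part) = 4/5.
Simple pole: residue = g(a) at a = 7/8, which is 4/5.
List the singular points by increasing real part (a conjugate pair: the negative imaginary part first).

Radius of convergence at 0: 7/8.
At 7/8: a pole of order 1; residue 4/5.
At 2: a logarithmic branch point.


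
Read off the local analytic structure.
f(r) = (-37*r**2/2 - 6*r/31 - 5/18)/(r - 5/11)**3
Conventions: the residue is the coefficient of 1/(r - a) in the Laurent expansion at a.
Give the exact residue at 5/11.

The residue is -37/2.

At the order-3 pole 5/11 set g(r) = (r - (5/11))^3*f(r) = -37*r**2/2 - 6*r/31 - 5/18.
Order-3 pole: residue = g''(a)/2; g''(5/11) = -37, so the residue is -37/2.


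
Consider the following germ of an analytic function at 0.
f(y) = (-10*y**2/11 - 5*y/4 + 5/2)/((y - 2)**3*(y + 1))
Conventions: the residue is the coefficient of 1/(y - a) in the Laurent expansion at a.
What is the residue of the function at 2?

At the order-3 pole 2 set g(y) = (y - (2))^3*f(y) = (-10*y**2/11 - 5*y/4 + 5/2)/(y + 1).
Order-3 pole: residue = g''(a)/2; g''(2) = 125/594, so the residue is 125/1188.

The residue is 125/1188.


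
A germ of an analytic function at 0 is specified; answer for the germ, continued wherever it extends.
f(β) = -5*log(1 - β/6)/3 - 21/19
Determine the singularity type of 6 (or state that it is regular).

The point is a logarithmic branch point.

The term (-5/3)*log(1 - β/(6)) has argument 1 - 6/(6) = 0 at 6: a logarithmic (infinitely-sheeted) branch point; the remaining terms are analytic or single-valued there.


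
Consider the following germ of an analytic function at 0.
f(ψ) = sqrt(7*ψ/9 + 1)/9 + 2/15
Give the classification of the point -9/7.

The term (1/9)*sqrt(1 - ψ/(-9/7)) has argument 1 - -9/7/(-9/7) = 0 at -9/7: a square-root (algebraic, two-sheeted) branch point; the remaining terms are analytic or single-valued there.

The point is an algebraic (square-root) branch point.


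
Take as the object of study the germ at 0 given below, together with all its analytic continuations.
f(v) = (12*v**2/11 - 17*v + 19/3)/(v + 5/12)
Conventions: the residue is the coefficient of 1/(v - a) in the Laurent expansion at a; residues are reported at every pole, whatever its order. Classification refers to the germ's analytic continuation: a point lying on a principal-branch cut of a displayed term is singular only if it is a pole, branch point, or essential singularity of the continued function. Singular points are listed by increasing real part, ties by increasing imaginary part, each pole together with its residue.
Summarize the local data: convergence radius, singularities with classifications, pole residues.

Denominator factor (v + 5/12): pole of order 1 at -5/12, modulus 5/12.
The radius of convergence is the smallest modulus among the singular points: 5/12.
At the order-1 pole -5/12 set g(v) = (v - (-5/12))*f(v) = 12*v**2/11 - 17*v + 19/3.
Simple pole: residue = g(a) at a = -5/12, which is 449/33.

Radius of convergence at 0: 5/12.
At -5/12: a pole of order 1; residue 449/33.


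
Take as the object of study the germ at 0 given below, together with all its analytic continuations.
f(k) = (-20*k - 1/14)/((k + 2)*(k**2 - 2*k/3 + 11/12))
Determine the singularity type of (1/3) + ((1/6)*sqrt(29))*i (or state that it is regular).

The denominator factor k**2 - 2*k/3 + 11/12 vanishes at (1/3) + ((1/6)*sqrt(29))*i and appears to the power 1; the numerator there equals (-283/42) - ((10/3)*sqrt(29))*i, nonzero, and no other factor vanishes.
Hence a pole whose order is the multiplicity, 1.

The point is a pole of order 1.


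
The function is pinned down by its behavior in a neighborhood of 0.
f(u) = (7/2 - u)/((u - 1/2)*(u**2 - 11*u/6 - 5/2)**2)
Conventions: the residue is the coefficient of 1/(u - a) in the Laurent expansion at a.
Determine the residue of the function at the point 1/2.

The residue is 108/361.

At the order-1 pole 1/2 set g(u) = (u - (1/2))*f(u) = (7/2 - u)/(u**2 - 11*u/6 - 5/2)**2.
Simple pole: residue = g(a) at a = 1/2, which is 108/361.


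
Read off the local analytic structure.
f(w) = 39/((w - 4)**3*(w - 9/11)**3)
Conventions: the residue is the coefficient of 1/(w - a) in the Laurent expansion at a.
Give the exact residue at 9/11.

The residue is -37685934/52521875.

At the order-3 pole 9/11 set g(w) = (w - (9/11))^3*f(w) = 39/(w - 4)**3.
Order-3 pole: residue = g''(a)/2; g''(9/11) = -75371868/52521875, so the residue is -37685934/52521875.


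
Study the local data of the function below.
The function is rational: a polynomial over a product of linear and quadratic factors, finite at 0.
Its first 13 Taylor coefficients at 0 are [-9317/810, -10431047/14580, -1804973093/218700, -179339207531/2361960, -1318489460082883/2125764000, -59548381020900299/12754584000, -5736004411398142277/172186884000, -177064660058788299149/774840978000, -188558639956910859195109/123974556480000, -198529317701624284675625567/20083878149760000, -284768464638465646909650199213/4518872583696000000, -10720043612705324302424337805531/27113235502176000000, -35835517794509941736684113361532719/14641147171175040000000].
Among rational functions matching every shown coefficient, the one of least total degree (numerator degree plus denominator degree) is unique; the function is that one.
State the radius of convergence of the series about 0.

The radius of convergence is 5/2 - (1/22)*sqrt(2585).

No rational of total degree below 11 reproduces all 13 coefficients; solving the [1/10] Pade equations on them gives f(σ) = (-39*σ - 7/9)/((σ**2 - 5*σ + 10/11)**3*(σ**2 + 2*σ/3 + 3/10)**2), whose expansion matches every shown term.
Denominator factor (σ**2 - 5*σ + 10/11)^3: discriminant 235/11, real irrational roots 5/2 + (1/22)*sqrt(2585) and 5/2 - (1/22)*sqrt(2585); poles of order 3, moduli 5/2 + (1/22)*sqrt(2585) and 5/2 - (1/22)*sqrt(2585).
Denominator factor (σ**2 + 2*σ/3 + 3/10)^2: discriminant -34/45, complex-conjugate roots (-1/3) + ((1/30)*sqrt(170))*i and (-1/3) - ((1/30)*sqrt(170))*i; poles of order 2, moduli (1/10)*sqrt(30) and (1/10)*sqrt(30).
The radius of convergence is the smallest modulus among the singular points: 5/2 - (1/22)*sqrt(2585).


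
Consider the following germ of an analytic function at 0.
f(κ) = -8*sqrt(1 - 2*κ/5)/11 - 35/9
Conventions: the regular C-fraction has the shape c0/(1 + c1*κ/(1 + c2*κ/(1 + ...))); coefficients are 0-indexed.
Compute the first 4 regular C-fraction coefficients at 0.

The regular C-fraction coefficients are [-457/99, 72/2285, -601/4570, -457/6010].

Taylor coefficients (expand at 0): a_0 = -457/99, a_1 = 8/55, a_2 = 4/275, a_3 = 4/1375.
c0 = a_0 = -457/99. Peel one level at a time: if S = 1 + c*κ/S' with S'(0) = 1, then c is the κ-coefficient of S and S' = c*κ/(S - 1).
S_1 = c0/f = 1 + (72/2285)*κ + (21636/5221225)*κ^2 + ...; c1 = 72/2285.
S_2 = c1*κ/(S_1 - 1) = 1 + (-601/4570)*κ + (-1/100)*κ^2 + ...; c2 = -601/4570.
S_3 = c2*κ/(S_2 - 1) = 1 + (-457/6010)*κ + ...; c3 = -457/6010.


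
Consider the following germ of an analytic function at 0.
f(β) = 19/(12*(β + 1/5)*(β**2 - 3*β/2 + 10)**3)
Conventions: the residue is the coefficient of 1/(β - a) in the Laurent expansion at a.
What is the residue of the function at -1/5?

At the order-1 pole -1/5 set g(β) = (β - (-1/5))*f(β) = 19/(12*(β**2 - 3*β/2 + 10)**3).
Simple pole: residue = g(a) at a = -1/5, which is 593750/414565239.

The residue is 593750/414565239.


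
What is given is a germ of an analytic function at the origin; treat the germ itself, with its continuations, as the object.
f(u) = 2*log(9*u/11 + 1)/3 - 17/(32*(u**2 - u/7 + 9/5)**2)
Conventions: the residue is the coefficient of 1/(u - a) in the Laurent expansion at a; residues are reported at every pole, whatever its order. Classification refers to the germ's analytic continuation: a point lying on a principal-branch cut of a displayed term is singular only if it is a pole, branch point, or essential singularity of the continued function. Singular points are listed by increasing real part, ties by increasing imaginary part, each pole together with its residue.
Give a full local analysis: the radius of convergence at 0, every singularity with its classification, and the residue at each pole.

Radius of convergence at 0: 11/9.
At -11/9: a logarithmic branch point.
At (1/14) - ((1/70)*sqrt(8795))*i: a pole of order 2; residue -((29155/49505296)*sqrt(8795))*i.
At (1/14) + ((1/70)*sqrt(8795))*i: a pole of order 2; residue ((29155/49505296)*sqrt(8795))*i.

Denominator factor (u**2 - u/7 + 9/5)^2: discriminant -1759/245, complex-conjugate roots (1/14) + ((1/70)*sqrt(8795))*i and (1/14) - ((1/70)*sqrt(8795))*i; poles of order 2, moduli (3/5)*sqrt(5) and (3/5)*sqrt(5).
Branch term (2/3)*log(1 - u/(-11/9)): its argument vanishes at u = -11/9, a logarithmic branch point, modulus 11/9.
The radius of convergence is the smallest modulus among the singular points: 11/9.
The branch term is analytic at (1/14) - ((1/70)*sqrt(8795))*i and contributes nothing to the residue; only the rational part matters.
The factor u**2 - u/7 + 9/5 splits as (u - a)(u - a') with a = (1/14) - ((1/70)*sqrt(8795))*i, a' = (1/14) + ((1/70)*sqrt(8795))*i. At the order-2 pole a set g(u) = (u - a)^2*(rational part) = [-17/32] / (u - a')^2.
Order-2 pole: residue = g'(a); g'((1/14) - ((1/70)*sqrt(8795))*i) = -((29155/49505296)*sqrt(8795))*i, so the residue is -((29155/49505296)*sqrt(8795))*i.
The branch term is analytic at (1/14) + ((1/70)*sqrt(8795))*i and contributes nothing to the residue; only the rational part matters.
The factor u**2 - u/7 + 9/5 splits as (u - a)(u - a') with a = (1/14) + ((1/70)*sqrt(8795))*i, a' = (1/14) - ((1/70)*sqrt(8795))*i. At the order-2 pole a set g(u) = (u - a)^2*(rational part) = [-17/32] / (u - a')^2.
Order-2 pole: residue = g'(a); g'((1/14) + ((1/70)*sqrt(8795))*i) = ((29155/49505296)*sqrt(8795))*i, so the residue is ((29155/49505296)*sqrt(8795))*i.
List the singular points by increasing real part (a conjugate pair: the negative imaginary part first).


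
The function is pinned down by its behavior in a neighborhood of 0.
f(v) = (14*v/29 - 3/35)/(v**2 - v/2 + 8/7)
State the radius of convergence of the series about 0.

The radius of convergence is (2/7)*sqrt(14).

Denominator factor (v**2 - v/2 + 8/7): discriminant -121/28, complex-conjugate roots (1/4) + ((11/28)*sqrt(7))*i and (1/4) - ((11/28)*sqrt(7))*i; poles of order 1, moduli (2/7)*sqrt(14) and (2/7)*sqrt(14).
The radius of convergence is the smallest modulus among the singular points: (2/7)*sqrt(14).


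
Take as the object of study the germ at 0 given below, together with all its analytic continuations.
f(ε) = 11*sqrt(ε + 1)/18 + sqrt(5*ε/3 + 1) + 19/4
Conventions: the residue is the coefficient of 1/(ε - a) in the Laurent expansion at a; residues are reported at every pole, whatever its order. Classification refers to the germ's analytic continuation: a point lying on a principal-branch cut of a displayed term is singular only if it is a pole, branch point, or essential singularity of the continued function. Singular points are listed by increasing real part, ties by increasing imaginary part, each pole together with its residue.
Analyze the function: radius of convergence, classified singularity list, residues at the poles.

Radius of convergence at 0: 3/5.
At -1: an algebraic (square-root) branch point.
At -3/5: an algebraic (square-root) branch point.

Branch term (1)*sqrt(1 - ε/(-3/5)): its argument vanishes at ε = -3/5, a square-root branch point, modulus 3/5.
Branch term (11/18)*sqrt(1 - ε/(-1)): its argument vanishes at ε = -1, a square-root branch point, modulus 1.
The radius of convergence is the smallest modulus among the singular points: 3/5.
List the singular points by increasing real part (a conjugate pair: the negative imaginary part first).


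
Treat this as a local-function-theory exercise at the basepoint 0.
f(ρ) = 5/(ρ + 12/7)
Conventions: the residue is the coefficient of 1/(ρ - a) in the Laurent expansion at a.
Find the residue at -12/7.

At the order-1 pole -12/7 set g(ρ) = (ρ - (-12/7))*f(ρ) = 5.
Simple pole: residue = g(a) at a = -12/7, which is 5.

The residue is 5.


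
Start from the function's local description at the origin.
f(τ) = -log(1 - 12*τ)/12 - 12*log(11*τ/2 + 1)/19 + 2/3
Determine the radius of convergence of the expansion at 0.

The radius of convergence is 1/12.

Branch term (-12/19)*log(1 - τ/(-2/11)): its argument vanishes at τ = -2/11, a logarithmic branch point, modulus 2/11.
Branch term (-1/12)*log(1 - τ/(1/12)): its argument vanishes at τ = 1/12, a logarithmic branch point, modulus 1/12.
The radius of convergence is the smallest modulus among the singular points: 1/12.


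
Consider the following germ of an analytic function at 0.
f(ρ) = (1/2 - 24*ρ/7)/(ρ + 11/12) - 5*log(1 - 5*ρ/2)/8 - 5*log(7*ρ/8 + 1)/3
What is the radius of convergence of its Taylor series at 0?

Denominator factor (ρ + 11/12): pole of order 1 at -11/12, modulus 11/12.
Branch term (-5/8)*log(1 - ρ/(2/5)): its argument vanishes at ρ = 2/5, a logarithmic branch point, modulus 2/5.
Branch term (-5/3)*log(1 - ρ/(-8/7)): its argument vanishes at ρ = -8/7, a logarithmic branch point, modulus 8/7.
The radius of convergence is the smallest modulus among the singular points: 2/5.

The radius of convergence is 2/5.


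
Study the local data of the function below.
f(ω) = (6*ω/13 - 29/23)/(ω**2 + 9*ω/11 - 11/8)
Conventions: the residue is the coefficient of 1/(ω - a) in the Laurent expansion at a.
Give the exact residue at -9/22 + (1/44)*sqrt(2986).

The factor ω**2 + 9*ω/11 - 11/8 splits as (ω - a)(ω - a') with a = -9/22 + (1/44)*sqrt(2986), a' = -9/22 - (1/44)*sqrt(2986). At the order-1 pole a set g(ω) = (ω - a)*f(ω) = [6*ω/13 - 29/23] / (ω - a').
Simple pole: residue = g(a) at a = -9/22 + (1/44)*sqrt(2986), which is 3/13 - (4768/446407)*sqrt(2986).

The residue is 3/13 - (4768/446407)*sqrt(2986).


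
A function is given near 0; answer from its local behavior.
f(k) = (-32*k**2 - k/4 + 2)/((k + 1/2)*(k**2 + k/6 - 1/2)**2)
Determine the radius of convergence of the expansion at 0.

The radius of convergence is 1/2.

Denominator factor (k + 1/2): pole of order 1 at -1/2, modulus 1/2.
Denominator factor (k**2 + k/6 - 1/2)^2: discriminant 73/36, real irrational roots -1/12 + (1/12)*sqrt(73) and -1/12 - (1/12)*sqrt(73); poles of order 2, moduli -1/12 + (1/12)*sqrt(73) and 1/12 + (1/12)*sqrt(73).
The radius of convergence is the smallest modulus among the singular points: 1/2.


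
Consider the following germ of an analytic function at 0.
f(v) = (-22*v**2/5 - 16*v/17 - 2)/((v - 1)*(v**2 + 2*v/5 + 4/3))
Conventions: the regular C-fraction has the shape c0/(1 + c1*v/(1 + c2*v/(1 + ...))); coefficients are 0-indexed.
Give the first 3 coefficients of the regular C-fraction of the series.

The regular C-fraction coefficients are [3/2, -199/170, -6931/6766].

Taylor coefficients (expand at 0): a_0 = 3/2, a_1 = 597/340, a_2 = 1638/425.
c0 = a_0 = 3/2. Peel one level at a time: if S = 1 + c*v/S' with S'(0) = 1, then c is the v-coefficient of S and S' = c*v/(S - 1).
S_1 = c0/f = 1 + (-199/170)*v + (-6931/5780)*v^2 + ...; c1 = -199/170.
S_2 = c1*v/(S_1 - 1) = 1 + (-6931/6766)*v + ...; c2 = -6931/6766.


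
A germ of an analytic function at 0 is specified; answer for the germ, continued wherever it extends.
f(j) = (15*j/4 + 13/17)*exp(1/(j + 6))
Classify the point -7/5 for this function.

The point is a regular point.

There is no denominator, hence no pole anywhere.
The essential point of exp(1/(j - (-6))) is -6, not -7/5.
So the germ continues analytically to -7/5.


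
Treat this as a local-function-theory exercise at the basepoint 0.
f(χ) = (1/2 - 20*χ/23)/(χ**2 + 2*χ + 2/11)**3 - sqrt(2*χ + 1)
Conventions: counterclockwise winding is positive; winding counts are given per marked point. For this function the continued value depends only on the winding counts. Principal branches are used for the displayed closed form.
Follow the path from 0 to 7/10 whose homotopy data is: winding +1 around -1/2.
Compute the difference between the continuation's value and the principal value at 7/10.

The rational part is single-valued and drops out of the difference; each branch term changes only by its own monodromy.
(-1)*sqrt(1 - χ/(-1/2)): winding +1 is odd, the square root flips sign, contributing -2*(-1)*sqrt(1 - (7/10)/(-1/2)) = -2*(-1)*sqrt(12/5) = (4/5)*sqrt(15).
Summing the contributions at χ = 7/10 gives (4/5)*sqrt(15).

Continued minus principal equals (4/5)*sqrt(15).
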